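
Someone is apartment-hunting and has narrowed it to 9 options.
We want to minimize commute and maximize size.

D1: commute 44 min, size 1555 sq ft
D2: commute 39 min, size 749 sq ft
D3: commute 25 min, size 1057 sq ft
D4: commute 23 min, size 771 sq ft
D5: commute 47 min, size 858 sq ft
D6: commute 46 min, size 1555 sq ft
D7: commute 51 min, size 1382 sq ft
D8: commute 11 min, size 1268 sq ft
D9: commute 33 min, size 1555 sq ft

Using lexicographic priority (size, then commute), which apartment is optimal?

First maximize size: best is 1555, kept {D1, D6, D9}.
Then minimize commute: best is 33, kept {D9}.

D9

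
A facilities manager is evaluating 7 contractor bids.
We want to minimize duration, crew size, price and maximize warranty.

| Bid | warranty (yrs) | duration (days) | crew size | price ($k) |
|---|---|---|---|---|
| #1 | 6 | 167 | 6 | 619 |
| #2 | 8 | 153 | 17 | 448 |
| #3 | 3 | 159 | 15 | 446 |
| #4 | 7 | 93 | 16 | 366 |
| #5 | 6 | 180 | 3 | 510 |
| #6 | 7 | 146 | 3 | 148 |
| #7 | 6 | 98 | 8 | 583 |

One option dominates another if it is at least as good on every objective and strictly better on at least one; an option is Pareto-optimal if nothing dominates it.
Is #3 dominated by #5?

No

#5 vs #3: #5 is worse on duration (180 vs 159), so it does not dominate #3.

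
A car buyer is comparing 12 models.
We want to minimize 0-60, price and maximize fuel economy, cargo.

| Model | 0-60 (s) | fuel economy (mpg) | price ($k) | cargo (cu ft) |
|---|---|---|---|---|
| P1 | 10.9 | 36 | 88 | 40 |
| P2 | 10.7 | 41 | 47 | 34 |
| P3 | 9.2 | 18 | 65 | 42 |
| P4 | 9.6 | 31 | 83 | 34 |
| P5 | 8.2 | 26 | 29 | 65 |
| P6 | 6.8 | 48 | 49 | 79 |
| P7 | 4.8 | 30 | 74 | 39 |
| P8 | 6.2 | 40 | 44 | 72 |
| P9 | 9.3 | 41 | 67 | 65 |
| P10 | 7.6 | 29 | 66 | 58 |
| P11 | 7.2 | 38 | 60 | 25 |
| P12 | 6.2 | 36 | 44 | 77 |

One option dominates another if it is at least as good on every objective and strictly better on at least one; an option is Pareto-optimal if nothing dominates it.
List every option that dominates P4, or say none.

P6: 0-60 6.8≤9.6, fuel economy 48≥31, price 49≤83, cargo 79≥34 — dominates P4.
P8: 0-60 6.2≤9.6, fuel economy 40≥31, price 44≤83, cargo 72≥34 — dominates P4.
P9: 0-60 9.3≤9.6, fuel economy 41≥31, price 67≤83, cargo 65≥34 — dominates P4.
P12: 0-60 6.2≤9.6, fuel economy 36≥31, price 44≤83, cargo 77≥34 — dominates P4.
Others (P1, P2, P3, P5, P7, P10, P11) are each worse than P4 on at least one objective.

P6, P8, P9, P12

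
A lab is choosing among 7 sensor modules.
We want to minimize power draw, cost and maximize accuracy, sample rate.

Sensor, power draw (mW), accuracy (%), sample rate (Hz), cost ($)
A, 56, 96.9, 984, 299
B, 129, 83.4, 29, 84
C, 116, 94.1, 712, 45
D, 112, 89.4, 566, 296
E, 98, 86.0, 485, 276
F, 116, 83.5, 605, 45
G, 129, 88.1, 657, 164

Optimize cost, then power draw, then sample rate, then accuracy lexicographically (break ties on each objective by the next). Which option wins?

First minimize cost: best is 45, kept {C, F}.
Then minimize power draw: best is 116, kept {C, F}.
Then maximize sample rate: best is 712, kept {C}.

C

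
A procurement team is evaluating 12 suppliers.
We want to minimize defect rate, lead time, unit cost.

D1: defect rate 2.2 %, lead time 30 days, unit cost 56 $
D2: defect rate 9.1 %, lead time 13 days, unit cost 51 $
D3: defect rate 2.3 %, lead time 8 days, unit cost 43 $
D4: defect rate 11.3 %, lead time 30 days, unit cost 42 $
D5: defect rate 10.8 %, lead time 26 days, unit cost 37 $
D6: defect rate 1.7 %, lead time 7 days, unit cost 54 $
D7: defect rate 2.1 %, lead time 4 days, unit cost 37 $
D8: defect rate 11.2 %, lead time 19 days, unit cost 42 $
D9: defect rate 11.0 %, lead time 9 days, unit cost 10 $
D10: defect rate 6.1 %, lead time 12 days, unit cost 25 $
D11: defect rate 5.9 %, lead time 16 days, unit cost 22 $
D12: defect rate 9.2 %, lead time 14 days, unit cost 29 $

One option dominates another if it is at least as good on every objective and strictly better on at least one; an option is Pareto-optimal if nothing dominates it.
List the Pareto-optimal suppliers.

D6, D7, D9, D10, D11

D1: dominated by D6 (defect rate 1.7≤2.2, lead time 7≤30, unit cost 54≤56).
D2: dominated by D3 (defect rate 2.3≤9.1, lead time 8≤13, unit cost 43≤51).
D3: dominated by D7 (defect rate 2.1≤2.3, lead time 4≤8, unit cost 37≤43).
D4: dominated by D5 (defect rate 10.8≤11.3, lead time 26≤30, unit cost 37≤42).
D5: dominated by D7 (defect rate 2.1≤10.8, lead time 4≤26, unit cost 37≤37).
D6: not dominated (best defect rate).
D7: not dominated (best lead time).
D8: dominated by D7 (defect rate 2.1≤11.2, lead time 4≤19, unit cost 37≤42).
D9: not dominated (best unit cost).
D10: not dominated.
D11: not dominated.
D12: dominated by D10 (defect rate 6.1≤9.2, lead time 12≤14, unit cost 25≤29).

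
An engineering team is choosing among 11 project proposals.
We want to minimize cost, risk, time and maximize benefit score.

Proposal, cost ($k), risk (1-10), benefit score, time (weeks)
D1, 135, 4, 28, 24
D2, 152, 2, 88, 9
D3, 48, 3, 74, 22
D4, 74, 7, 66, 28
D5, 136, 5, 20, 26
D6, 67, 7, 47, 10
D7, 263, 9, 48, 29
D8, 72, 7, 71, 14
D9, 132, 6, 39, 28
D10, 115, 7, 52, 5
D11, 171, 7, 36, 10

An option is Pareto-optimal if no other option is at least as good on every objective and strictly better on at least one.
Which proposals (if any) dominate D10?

D1: worse on cost (135 vs 115).
D2: worse on cost (152 vs 115).
D3: worse on time (22 vs 5).
D4: worse on time (28 vs 5).
D5: worse on cost (136 vs 115).
D6: worse on benefit score (47 vs 52).
D7: worse on cost (263 vs 115).
D8: worse on time (14 vs 5).
D9: worse on cost (132 vs 115).
D11: worse on cost (171 vs 115).
No option dominates D10.

none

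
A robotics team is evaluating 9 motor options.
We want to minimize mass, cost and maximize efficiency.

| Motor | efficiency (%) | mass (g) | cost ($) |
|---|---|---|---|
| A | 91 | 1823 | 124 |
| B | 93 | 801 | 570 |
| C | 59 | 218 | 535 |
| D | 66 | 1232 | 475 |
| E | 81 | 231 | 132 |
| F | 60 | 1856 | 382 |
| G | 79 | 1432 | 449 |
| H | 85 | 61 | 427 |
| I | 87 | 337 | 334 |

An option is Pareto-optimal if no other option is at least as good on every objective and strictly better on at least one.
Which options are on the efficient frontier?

A: not dominated (best cost).
B: not dominated (best efficiency).
C: dominated by H (efficiency 85≥59, mass 61≤218, cost 427≤535).
D: dominated by E (efficiency 81≥66, mass 231≤1232, cost 132≤475).
E: not dominated.
F: dominated by A (efficiency 91≥60, mass 1823≤1856, cost 124≤382).
G: dominated by E (efficiency 81≥79, mass 231≤1432, cost 132≤449).
H: not dominated (best mass).
I: not dominated.

A, B, E, H, I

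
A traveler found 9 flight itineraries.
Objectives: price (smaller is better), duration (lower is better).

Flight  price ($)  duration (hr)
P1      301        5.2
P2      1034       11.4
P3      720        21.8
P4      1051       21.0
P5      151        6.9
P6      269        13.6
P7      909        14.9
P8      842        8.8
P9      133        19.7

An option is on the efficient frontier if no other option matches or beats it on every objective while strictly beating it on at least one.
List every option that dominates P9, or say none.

P1: worse on price (301 vs 133).
P2: worse on price (1034 vs 133).
P3: worse on price (720 vs 133).
P4: worse on price (1051 vs 133).
P5: worse on price (151 vs 133).
P6: worse on price (269 vs 133).
P7: worse on price (909 vs 133).
P8: worse on price (842 vs 133).
No option dominates P9.

none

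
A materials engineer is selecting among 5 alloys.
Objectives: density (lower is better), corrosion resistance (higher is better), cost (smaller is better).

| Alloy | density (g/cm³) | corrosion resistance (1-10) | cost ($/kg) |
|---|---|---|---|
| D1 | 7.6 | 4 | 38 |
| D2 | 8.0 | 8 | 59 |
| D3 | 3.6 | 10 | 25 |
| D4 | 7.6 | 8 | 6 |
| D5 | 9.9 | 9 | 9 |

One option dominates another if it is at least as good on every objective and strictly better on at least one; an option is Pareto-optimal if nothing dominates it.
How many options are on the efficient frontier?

D1: dominated by D3 (density 3.6≤7.6, corrosion resistance 10≥4, cost 25≤38).
D2: dominated by D3 (density 3.6≤8.0, corrosion resistance 10≥8, cost 25≤59).
D3: not dominated (best density).
D4: not dominated (best cost).
D5: not dominated.
Pareto-optimal: D3, D4, D5 → 3.

3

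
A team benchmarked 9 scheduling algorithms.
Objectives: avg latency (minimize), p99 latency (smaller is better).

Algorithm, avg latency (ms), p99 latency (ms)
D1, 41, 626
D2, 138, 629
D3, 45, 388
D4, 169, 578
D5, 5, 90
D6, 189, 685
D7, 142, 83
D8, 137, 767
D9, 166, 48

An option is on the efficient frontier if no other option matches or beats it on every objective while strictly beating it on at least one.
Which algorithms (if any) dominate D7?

D1: worse on p99 latency (626 vs 83).
D2: worse on p99 latency (629 vs 83).
D3: worse on p99 latency (388 vs 83).
D4: worse on avg latency (169 vs 142).
D5: worse on p99 latency (90 vs 83).
D6: worse on avg latency (189 vs 142).
D8: worse on p99 latency (767 vs 83).
D9: worse on avg latency (166 vs 142).
No option dominates D7.

none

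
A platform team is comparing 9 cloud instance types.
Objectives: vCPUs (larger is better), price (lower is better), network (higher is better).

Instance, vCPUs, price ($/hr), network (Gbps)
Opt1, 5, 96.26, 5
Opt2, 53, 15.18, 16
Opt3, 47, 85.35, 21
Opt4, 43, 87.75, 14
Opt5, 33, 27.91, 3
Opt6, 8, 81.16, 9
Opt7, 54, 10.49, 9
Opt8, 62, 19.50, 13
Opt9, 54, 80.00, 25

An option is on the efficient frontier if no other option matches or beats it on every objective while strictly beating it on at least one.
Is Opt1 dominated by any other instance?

Yes

Opt2 vs Opt1: vCPUs 53≥5, price 15.18≤96.26, network 16≥5 — Opt2 is at least as good on every objective and strictly better on at least one, so Opt2 dominates Opt1.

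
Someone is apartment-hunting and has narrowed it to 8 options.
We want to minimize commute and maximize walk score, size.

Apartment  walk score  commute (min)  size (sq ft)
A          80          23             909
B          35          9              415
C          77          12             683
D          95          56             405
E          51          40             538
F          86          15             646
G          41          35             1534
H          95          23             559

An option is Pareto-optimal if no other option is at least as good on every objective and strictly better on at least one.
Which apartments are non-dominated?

A: not dominated.
B: not dominated (best commute).
C: not dominated.
D: dominated by H (walk score 95≥95, commute 23≤56, size 559≥405).
E: dominated by A (walk score 80≥51, commute 23≤40, size 909≥538).
F: not dominated.
G: not dominated (best size).
H: not dominated.

A, B, C, F, G, H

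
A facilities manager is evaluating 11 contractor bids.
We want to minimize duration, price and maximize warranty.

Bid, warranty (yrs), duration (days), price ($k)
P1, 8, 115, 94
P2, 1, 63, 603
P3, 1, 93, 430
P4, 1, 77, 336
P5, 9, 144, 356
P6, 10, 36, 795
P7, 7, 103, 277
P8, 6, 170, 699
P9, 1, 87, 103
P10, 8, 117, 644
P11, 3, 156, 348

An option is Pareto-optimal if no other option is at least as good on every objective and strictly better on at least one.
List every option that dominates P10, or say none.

P1

P1: warranty 8≥8, duration 115≤117, price 94≤644 — dominates P10.
Others (P2, P3, P4, P5, P6, P7, P8, P9, P11) are each worse than P10 on at least one objective.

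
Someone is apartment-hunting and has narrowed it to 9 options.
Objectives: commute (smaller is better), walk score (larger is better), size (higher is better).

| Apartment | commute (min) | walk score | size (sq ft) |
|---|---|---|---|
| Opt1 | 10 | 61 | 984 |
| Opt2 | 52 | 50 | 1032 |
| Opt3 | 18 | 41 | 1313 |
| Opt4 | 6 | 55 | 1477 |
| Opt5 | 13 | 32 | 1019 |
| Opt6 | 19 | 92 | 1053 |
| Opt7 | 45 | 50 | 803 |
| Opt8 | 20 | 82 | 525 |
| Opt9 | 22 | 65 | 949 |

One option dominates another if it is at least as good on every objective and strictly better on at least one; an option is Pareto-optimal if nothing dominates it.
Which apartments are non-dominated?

Opt1: not dominated.
Opt2: dominated by Opt4 (commute 6≤52, walk score 55≥50, size 1477≥1032).
Opt3: dominated by Opt4 (commute 6≤18, walk score 55≥41, size 1477≥1313).
Opt4: not dominated (best commute).
Opt5: dominated by Opt4 (commute 6≤13, walk score 55≥32, size 1477≥1019).
Opt6: not dominated (best walk score).
Opt7: dominated by Opt1 (commute 10≤45, walk score 61≥50, size 984≥803).
Opt8: dominated by Opt6 (commute 19≤20, walk score 92≥82, size 1053≥525).
Opt9: dominated by Opt6 (commute 19≤22, walk score 92≥65, size 1053≥949).

Opt1, Opt4, Opt6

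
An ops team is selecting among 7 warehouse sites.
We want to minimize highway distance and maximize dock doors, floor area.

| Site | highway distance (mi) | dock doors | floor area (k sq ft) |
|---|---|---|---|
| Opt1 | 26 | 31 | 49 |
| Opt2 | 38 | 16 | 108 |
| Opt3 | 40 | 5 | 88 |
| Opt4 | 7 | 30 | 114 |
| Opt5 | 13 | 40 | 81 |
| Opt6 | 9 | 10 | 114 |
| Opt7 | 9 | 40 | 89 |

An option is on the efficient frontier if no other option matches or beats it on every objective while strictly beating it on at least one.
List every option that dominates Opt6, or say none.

Opt4

Opt4: highway distance 7≤9, dock doors 30≥10, floor area 114≥114 — dominates Opt6.
Others (Opt1, Opt2, Opt3, Opt5, Opt7) are each worse than Opt6 on at least one objective.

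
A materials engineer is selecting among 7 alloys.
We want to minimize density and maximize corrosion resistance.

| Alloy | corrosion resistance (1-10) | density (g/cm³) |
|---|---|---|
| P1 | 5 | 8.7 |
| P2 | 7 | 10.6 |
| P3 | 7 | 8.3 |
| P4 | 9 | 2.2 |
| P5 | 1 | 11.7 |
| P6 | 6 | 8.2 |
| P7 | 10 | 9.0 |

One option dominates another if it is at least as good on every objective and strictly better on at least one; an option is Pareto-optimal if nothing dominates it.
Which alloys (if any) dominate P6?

P4: corrosion resistance 9≥6, density 2.2≤8.2 — dominates P6.
Others (P1, P2, P3, P5, P7) are each worse than P6 on at least one objective.

P4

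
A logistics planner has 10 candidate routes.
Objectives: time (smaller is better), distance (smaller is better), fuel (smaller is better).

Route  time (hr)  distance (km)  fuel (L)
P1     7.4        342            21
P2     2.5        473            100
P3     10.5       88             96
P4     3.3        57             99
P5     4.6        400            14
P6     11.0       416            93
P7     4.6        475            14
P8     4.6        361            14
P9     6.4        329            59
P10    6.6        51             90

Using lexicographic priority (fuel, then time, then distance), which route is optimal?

First minimize fuel: best is 14, kept {P5, P7, P8}.
Then minimize time: best is 4.6, kept {P5, P7, P8}.
Then minimize distance: best is 361, kept {P8}.

P8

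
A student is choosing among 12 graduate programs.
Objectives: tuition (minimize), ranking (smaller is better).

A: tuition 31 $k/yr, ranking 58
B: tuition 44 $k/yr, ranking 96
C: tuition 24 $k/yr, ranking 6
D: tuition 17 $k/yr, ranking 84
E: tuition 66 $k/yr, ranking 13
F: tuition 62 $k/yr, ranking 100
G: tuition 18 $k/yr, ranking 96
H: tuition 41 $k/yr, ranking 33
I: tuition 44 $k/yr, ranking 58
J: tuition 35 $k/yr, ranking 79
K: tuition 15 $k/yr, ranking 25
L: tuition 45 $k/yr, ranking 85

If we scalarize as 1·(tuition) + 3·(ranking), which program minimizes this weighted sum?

C

A: 1·31 + 3·58 = 205
B: 1·44 + 3·96 = 332
C: 1·24 + 3·6 = 42
D: 1·17 + 3·84 = 269
E: 1·66 + 3·13 = 105
F: 1·62 + 3·100 = 362
G: 1·18 + 3·96 = 306
H: 1·41 + 3·33 = 140
I: 1·44 + 3·58 = 218
J: 1·35 + 3·79 = 272
K: 1·15 + 3·25 = 90
L: 1·45 + 3·85 = 300
Lowest: C at 42.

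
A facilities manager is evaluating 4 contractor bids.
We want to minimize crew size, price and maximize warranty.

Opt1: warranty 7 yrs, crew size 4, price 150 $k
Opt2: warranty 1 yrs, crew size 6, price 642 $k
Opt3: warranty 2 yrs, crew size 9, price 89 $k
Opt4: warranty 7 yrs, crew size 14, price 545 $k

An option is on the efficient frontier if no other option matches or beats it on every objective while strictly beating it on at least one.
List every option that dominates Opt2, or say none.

Opt1

Opt1: warranty 7≥1, crew size 4≤6, price 150≤642 — dominates Opt2.
Others (Opt3, Opt4) are each worse than Opt2 on at least one objective.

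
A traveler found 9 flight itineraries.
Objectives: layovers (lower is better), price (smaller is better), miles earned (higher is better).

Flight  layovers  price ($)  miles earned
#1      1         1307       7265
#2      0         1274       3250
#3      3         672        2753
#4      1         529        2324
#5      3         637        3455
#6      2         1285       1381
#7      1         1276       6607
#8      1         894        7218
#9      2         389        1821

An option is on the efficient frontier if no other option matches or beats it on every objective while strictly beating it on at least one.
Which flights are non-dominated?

#1: not dominated (best miles earned).
#2: not dominated (best layovers).
#3: dominated by #5 (layovers 3≤3, price 637≤672, miles earned 3455≥2753).
#4: not dominated.
#5: not dominated.
#6: dominated by #2 (layovers 0≤2, price 1274≤1285, miles earned 3250≥1381).
#7: dominated by #8 (layovers 1≤1, price 894≤1276, miles earned 7218≥6607).
#8: not dominated.
#9: not dominated (best price).

#1, #2, #4, #5, #8, #9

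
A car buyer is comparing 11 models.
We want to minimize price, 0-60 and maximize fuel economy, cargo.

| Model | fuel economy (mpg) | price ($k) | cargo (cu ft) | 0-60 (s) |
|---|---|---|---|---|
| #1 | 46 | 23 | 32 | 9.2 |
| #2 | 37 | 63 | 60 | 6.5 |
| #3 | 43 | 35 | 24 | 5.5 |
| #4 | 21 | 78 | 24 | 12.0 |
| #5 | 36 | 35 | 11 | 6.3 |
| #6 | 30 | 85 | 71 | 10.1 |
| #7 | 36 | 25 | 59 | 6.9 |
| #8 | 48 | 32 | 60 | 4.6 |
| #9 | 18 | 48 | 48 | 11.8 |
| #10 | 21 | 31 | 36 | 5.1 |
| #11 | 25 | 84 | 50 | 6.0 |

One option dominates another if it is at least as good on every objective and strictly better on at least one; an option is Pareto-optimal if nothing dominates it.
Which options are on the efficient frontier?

#1: not dominated (best price).
#2: dominated by #8 (fuel economy 48≥37, price 32≤63, cargo 60≥60, 0-60 4.6≤6.5).
#3: dominated by #8 (fuel economy 48≥43, price 32≤35, cargo 60≥24, 0-60 4.6≤5.5).
#4: dominated by #1 (fuel economy 46≥21, price 23≤78, cargo 32≥24, 0-60 9.2≤12.0).
#5: dominated by #3 (fuel economy 43≥36, price 35≤35, cargo 24≥11, 0-60 5.5≤6.3).
#6: not dominated (best cargo).
#7: not dominated.
#8: not dominated (best fuel economy).
#9: dominated by #7 (fuel economy 36≥18, price 25≤48, cargo 59≥48, 0-60 6.9≤11.8).
#10: not dominated.
#11: dominated by #8 (fuel economy 48≥25, price 32≤84, cargo 60≥50, 0-60 4.6≤6.0).

#1, #6, #7, #8, #10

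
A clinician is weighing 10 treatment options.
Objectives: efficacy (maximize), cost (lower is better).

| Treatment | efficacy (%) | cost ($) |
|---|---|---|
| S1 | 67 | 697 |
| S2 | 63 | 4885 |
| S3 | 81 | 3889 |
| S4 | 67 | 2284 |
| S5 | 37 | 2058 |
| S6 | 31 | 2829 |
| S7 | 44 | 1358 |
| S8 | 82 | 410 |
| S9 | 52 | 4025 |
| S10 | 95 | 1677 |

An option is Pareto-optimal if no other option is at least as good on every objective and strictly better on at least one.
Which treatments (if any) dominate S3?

S8, S10

S8: efficacy 82≥81, cost 410≤3889 — dominates S3.
S10: efficacy 95≥81, cost 1677≤3889 — dominates S3.
Others (S1, S2, S4, S5, S6, S7, S9) are each worse than S3 on at least one objective.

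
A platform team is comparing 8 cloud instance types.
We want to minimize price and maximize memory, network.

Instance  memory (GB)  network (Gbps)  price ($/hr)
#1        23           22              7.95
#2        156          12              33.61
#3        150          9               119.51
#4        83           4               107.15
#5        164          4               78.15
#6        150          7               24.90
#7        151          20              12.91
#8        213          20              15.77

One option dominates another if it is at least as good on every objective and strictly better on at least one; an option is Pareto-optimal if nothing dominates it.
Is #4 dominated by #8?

Yes

#8 vs #4: memory 213≥83, network 20≥4, price 15.77≤107.15 — #8 is at least as good on every objective with at least one strict improvement.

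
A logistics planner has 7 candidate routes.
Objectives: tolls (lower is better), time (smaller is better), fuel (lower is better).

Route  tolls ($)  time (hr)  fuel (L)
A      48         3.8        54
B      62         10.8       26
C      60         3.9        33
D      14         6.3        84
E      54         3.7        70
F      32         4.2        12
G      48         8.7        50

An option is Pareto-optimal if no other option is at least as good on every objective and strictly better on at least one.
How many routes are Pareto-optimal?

5

A: not dominated.
B: dominated by F (tolls 32≤62, time 4.2≤10.8, fuel 12≤26).
C: not dominated.
D: not dominated (best tolls).
E: not dominated (best time).
F: not dominated (best fuel).
G: dominated by F (tolls 32≤48, time 4.2≤8.7, fuel 12≤50).
Pareto-optimal: A, C, D, E, F → 5.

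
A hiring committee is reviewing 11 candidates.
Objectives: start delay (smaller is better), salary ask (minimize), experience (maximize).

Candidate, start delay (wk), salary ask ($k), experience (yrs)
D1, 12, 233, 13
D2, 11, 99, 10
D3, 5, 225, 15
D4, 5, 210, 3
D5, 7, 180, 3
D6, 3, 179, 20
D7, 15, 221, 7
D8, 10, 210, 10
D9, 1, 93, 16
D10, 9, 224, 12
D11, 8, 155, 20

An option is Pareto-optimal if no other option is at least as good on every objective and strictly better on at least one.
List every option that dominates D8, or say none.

D6: start delay 3≤10, salary ask 179≤210, experience 20≥10 — dominates D8.
D9: start delay 1≤10, salary ask 93≤210, experience 16≥10 — dominates D8.
D11: start delay 8≤10, salary ask 155≤210, experience 20≥10 — dominates D8.
Others (D1, D2, D3, D4, D5, D7, D10) are each worse than D8 on at least one objective.

D6, D9, D11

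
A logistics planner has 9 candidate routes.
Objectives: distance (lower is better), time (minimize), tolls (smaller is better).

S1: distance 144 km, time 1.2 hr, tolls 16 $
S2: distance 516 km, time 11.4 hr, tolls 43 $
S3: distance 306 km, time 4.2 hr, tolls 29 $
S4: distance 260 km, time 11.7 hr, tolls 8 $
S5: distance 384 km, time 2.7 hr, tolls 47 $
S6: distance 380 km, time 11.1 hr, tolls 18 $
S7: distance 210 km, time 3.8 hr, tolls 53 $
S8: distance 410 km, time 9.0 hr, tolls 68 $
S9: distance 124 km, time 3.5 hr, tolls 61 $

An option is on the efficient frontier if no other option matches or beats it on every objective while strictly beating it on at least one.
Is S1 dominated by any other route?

S2: worse on distance (516 vs 144).
S3: worse on distance (306 vs 144).
S4: worse on distance (260 vs 144).
S5: worse on distance (384 vs 144).
S6: worse on distance (380 vs 144).
S7: worse on distance (210 vs 144).
S8: worse on distance (410 vs 144).
S9: worse on time (3.5 vs 1.2).
No option is at least as good as S1 on every objective and strictly better on one.

No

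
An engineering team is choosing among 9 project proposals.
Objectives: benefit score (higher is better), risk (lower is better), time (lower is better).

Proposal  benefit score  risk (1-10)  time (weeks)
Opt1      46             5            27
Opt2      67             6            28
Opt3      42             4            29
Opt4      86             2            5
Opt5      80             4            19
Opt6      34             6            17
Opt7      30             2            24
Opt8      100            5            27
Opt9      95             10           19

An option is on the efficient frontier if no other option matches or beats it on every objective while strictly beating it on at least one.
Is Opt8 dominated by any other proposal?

Opt1: worse on benefit score (46 vs 100).
Opt2: worse on benefit score (67 vs 100).
Opt3: worse on benefit score (42 vs 100).
Opt4: worse on benefit score (86 vs 100).
Opt5: worse on benefit score (80 vs 100).
Opt6: worse on benefit score (34 vs 100).
Opt7: worse on benefit score (30 vs 100).
Opt9: worse on benefit score (95 vs 100).
No option is at least as good as Opt8 on every objective and strictly better on one.

No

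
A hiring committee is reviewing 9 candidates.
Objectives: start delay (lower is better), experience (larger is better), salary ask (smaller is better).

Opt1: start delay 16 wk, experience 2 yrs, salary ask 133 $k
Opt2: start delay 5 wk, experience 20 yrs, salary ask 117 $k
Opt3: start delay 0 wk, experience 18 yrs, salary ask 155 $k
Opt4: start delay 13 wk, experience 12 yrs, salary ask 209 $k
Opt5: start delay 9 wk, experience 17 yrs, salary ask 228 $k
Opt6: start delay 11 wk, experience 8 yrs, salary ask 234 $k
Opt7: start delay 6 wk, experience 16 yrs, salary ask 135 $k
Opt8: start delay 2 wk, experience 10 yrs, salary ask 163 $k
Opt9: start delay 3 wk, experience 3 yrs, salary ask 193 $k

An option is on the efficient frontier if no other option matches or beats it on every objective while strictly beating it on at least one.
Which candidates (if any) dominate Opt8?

Opt3: start delay 0≤2, experience 18≥10, salary ask 155≤163 — dominates Opt8.
Others (Opt1, Opt2, Opt4, Opt5, Opt6, Opt7, Opt9) are each worse than Opt8 on at least one objective.

Opt3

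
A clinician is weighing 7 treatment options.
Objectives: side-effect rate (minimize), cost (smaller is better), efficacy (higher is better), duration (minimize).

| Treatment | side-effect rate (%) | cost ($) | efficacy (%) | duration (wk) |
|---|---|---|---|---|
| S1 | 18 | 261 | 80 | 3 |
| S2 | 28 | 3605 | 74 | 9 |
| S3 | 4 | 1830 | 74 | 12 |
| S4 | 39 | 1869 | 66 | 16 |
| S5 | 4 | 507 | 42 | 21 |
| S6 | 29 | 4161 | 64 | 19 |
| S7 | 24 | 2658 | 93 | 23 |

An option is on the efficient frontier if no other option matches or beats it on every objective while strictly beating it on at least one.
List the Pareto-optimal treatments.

S1, S3, S5, S7

S1: not dominated (best cost).
S2: dominated by S1 (side-effect rate 18≤28, cost 261≤3605, efficacy 80≥74, duration 3≤9).
S3: not dominated.
S4: dominated by S1 (side-effect rate 18≤39, cost 261≤1869, efficacy 80≥66, duration 3≤16).
S5: not dominated.
S6: dominated by S1 (side-effect rate 18≤29, cost 261≤4161, efficacy 80≥64, duration 3≤19).
S7: not dominated (best efficacy).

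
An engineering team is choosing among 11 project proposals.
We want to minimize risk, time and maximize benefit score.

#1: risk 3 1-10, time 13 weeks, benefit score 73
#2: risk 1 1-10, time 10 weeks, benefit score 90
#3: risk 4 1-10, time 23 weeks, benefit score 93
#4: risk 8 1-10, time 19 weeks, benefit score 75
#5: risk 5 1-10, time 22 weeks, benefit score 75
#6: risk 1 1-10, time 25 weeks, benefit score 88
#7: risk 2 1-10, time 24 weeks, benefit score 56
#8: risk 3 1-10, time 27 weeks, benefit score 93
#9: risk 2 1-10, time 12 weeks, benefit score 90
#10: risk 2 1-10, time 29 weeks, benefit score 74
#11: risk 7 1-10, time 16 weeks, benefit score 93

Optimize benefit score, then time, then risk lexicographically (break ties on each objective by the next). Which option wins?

#11

First maximize benefit score: best is 93, kept {#3, #8, #11}.
Then minimize time: best is 16, kept {#11}.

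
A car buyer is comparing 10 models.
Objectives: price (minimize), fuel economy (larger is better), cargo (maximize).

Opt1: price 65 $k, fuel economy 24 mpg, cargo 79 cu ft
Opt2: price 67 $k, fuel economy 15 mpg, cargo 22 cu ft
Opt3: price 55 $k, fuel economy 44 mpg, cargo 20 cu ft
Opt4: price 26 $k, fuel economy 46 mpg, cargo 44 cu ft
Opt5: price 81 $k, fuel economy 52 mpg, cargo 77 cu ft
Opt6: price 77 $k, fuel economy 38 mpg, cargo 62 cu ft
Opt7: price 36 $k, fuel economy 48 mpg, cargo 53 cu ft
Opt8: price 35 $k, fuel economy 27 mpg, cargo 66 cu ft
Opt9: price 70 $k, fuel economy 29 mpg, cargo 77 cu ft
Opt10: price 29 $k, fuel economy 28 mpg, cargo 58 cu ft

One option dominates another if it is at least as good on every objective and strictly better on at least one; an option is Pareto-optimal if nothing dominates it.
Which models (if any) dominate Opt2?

Opt1, Opt4, Opt7, Opt8, Opt10

Opt1: price 65≤67, fuel economy 24≥15, cargo 79≥22 — dominates Opt2.
Opt4: price 26≤67, fuel economy 46≥15, cargo 44≥22 — dominates Opt2.
Opt7: price 36≤67, fuel economy 48≥15, cargo 53≥22 — dominates Opt2.
Opt8: price 35≤67, fuel economy 27≥15, cargo 66≥22 — dominates Opt2.
Opt10: price 29≤67, fuel economy 28≥15, cargo 58≥22 — dominates Opt2.
Others (Opt3, Opt5, Opt6, Opt9) are each worse than Opt2 on at least one objective.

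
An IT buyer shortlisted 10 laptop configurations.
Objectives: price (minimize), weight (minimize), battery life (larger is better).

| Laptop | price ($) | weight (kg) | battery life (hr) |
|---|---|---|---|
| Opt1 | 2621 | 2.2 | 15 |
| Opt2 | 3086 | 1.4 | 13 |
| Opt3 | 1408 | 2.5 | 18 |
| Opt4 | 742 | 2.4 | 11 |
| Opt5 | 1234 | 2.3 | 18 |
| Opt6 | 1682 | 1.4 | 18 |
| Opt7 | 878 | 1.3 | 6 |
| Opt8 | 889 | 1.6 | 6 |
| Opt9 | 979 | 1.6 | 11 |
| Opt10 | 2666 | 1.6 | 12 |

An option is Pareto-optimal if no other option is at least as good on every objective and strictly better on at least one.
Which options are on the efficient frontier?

Opt1: dominated by Opt6 (price 1682≤2621, weight 1.4≤2.2, battery life 18≥15).
Opt2: dominated by Opt6 (price 1682≤3086, weight 1.4≤1.4, battery life 18≥13).
Opt3: dominated by Opt5 (price 1234≤1408, weight 2.3≤2.5, battery life 18≥18).
Opt4: not dominated (best price).
Opt5: not dominated.
Opt6: not dominated.
Opt7: not dominated (best weight).
Opt8: dominated by Opt7 (price 878≤889, weight 1.3≤1.6, battery life 6≥6).
Opt9: not dominated.
Opt10: dominated by Opt6 (price 1682≤2666, weight 1.4≤1.6, battery life 18≥12).

Opt4, Opt5, Opt6, Opt7, Opt9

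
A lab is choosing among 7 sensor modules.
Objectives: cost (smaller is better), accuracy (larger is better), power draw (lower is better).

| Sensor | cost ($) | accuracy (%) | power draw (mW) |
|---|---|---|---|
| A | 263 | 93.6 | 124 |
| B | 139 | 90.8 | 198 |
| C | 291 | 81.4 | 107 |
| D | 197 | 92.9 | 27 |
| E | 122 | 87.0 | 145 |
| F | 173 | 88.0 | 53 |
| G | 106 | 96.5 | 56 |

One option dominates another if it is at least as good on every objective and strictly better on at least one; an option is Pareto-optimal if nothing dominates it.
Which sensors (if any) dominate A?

G

G: cost 106≤263, accuracy 96.5≥93.6, power draw 56≤124 — dominates A.
Others (B, C, D, E, F) are each worse than A on at least one objective.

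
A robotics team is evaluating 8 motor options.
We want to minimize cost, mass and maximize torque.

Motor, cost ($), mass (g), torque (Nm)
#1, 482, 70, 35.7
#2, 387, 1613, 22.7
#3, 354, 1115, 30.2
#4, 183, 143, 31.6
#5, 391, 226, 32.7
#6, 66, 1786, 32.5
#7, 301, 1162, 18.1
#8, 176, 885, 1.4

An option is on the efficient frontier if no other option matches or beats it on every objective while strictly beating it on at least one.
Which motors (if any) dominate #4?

none

#1: worse on cost (482 vs 183).
#2: worse on cost (387 vs 183).
#3: worse on cost (354 vs 183).
#5: worse on cost (391 vs 183).
#6: worse on mass (1786 vs 143).
#7: worse on cost (301 vs 183).
#8: worse on mass (885 vs 143).
No option dominates #4.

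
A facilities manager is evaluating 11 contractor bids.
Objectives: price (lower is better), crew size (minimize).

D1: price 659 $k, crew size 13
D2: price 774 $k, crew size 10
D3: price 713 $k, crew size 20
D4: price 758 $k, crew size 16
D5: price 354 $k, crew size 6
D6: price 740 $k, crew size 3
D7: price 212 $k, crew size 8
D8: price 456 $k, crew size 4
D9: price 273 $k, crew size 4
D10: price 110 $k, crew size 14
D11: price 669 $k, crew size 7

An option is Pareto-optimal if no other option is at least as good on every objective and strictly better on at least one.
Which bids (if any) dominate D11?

D5: price 354≤669, crew size 6≤7 — dominates D11.
D8: price 456≤669, crew size 4≤7 — dominates D11.
D9: price 273≤669, crew size 4≤7 — dominates D11.
Others (D1, D2, D3, D4, D6, D7, D10) are each worse than D11 on at least one objective.

D5, D8, D9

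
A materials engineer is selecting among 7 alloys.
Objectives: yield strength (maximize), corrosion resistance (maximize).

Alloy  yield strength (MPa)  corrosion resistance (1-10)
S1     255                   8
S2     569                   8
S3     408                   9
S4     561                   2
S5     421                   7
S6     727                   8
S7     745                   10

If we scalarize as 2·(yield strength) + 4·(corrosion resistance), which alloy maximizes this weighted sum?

S1: 2·255 + 4·8 = 542
S2: 2·569 + 4·8 = 1170
S3: 2·408 + 4·9 = 852
S4: 2·561 + 4·2 = 1130
S5: 2·421 + 4·7 = 870
S6: 2·727 + 4·8 = 1486
S7: 2·745 + 4·10 = 1530
Highest: S7 at 1530.

S7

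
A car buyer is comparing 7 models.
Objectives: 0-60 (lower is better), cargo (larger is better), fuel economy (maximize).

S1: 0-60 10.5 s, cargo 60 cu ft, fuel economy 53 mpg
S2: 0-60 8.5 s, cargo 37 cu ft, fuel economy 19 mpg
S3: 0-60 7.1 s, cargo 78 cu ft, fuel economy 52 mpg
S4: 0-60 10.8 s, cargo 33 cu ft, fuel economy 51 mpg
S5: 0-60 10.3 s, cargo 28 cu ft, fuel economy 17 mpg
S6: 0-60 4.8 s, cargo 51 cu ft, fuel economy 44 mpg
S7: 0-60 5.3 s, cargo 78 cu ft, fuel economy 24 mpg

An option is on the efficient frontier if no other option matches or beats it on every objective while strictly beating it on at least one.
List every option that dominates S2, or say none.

S3, S6, S7

S3: 0-60 7.1≤8.5, cargo 78≥37, fuel economy 52≥19 — dominates S2.
S6: 0-60 4.8≤8.5, cargo 51≥37, fuel economy 44≥19 — dominates S2.
S7: 0-60 5.3≤8.5, cargo 78≥37, fuel economy 24≥19 — dominates S2.
Others (S1, S4, S5) are each worse than S2 on at least one objective.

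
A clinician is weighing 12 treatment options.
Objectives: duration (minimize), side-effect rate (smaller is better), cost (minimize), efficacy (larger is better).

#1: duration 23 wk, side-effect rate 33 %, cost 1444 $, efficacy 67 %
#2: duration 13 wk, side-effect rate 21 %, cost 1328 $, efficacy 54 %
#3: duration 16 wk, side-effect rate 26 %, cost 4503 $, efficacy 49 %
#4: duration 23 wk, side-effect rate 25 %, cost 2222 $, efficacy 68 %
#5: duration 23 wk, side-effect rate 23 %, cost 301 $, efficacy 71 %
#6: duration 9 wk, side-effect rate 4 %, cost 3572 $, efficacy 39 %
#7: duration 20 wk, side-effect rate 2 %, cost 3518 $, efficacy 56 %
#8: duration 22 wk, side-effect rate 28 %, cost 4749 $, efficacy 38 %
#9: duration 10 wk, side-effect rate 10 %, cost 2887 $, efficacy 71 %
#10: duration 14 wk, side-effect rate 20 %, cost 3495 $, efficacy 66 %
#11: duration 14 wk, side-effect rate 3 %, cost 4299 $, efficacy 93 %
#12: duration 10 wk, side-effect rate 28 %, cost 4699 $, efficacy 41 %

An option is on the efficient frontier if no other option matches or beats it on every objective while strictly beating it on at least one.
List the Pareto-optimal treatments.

#1: dominated by #5 (duration 23≤23, side-effect rate 23≤33, cost 301≤1444, efficacy 71≥67).
#2: not dominated.
#3: dominated by #2 (duration 13≤16, side-effect rate 21≤26, cost 1328≤4503, efficacy 54≥49).
#4: dominated by #5 (duration 23≤23, side-effect rate 23≤25, cost 301≤2222, efficacy 71≥68).
#5: not dominated (best cost).
#6: not dominated (best duration).
#7: not dominated (best side-effect rate).
#8: dominated by #2 (duration 13≤22, side-effect rate 21≤28, cost 1328≤4749, efficacy 54≥38).
#9: not dominated.
#10: dominated by #9 (duration 10≤14, side-effect rate 10≤20, cost 2887≤3495, efficacy 71≥66).
#11: not dominated (best efficacy).
#12: dominated by #9 (duration 10≤10, side-effect rate 10≤28, cost 2887≤4699, efficacy 71≥41).

#2, #5, #6, #7, #9, #11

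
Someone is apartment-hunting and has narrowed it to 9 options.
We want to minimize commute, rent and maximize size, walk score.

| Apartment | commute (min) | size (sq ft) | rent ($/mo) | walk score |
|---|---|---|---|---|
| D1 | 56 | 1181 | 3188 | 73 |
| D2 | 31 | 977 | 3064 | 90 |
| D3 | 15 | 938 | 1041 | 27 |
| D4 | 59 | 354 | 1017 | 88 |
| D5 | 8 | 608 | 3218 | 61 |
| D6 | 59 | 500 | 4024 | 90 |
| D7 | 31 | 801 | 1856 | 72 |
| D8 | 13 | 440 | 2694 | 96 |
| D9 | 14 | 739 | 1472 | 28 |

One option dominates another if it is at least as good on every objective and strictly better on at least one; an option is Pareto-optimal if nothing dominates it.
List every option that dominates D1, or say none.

none

D2: worse on size (977 vs 1181).
D3: worse on size (938 vs 1181).
D4: worse on commute (59 vs 56).
D5: worse on size (608 vs 1181).
D6: worse on commute (59 vs 56).
D7: worse on size (801 vs 1181).
D8: worse on size (440 vs 1181).
D9: worse on size (739 vs 1181).
No option dominates D1.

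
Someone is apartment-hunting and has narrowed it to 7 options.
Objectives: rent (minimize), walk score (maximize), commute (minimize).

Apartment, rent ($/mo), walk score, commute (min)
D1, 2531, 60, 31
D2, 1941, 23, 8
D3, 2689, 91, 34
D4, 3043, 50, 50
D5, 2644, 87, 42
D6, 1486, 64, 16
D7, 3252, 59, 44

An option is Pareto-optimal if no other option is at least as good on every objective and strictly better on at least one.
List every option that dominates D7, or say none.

D1, D3, D5, D6

D1: rent 2531≤3252, walk score 60≥59, commute 31≤44 — dominates D7.
D3: rent 2689≤3252, walk score 91≥59, commute 34≤44 — dominates D7.
D5: rent 2644≤3252, walk score 87≥59, commute 42≤44 — dominates D7.
D6: rent 1486≤3252, walk score 64≥59, commute 16≤44 — dominates D7.
Others (D2, D4) are each worse than D7 on at least one objective.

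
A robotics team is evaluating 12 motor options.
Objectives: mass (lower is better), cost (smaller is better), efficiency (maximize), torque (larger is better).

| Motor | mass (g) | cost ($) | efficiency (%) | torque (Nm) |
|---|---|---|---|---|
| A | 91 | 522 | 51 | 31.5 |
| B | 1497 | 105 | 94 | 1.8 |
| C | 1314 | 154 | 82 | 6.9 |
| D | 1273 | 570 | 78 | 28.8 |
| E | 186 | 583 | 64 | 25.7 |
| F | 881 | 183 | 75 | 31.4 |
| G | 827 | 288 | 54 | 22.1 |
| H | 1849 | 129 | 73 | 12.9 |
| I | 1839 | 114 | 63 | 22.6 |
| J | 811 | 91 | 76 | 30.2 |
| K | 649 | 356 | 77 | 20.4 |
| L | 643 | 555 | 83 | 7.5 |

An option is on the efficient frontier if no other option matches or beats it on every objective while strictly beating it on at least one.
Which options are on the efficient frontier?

A: not dominated (best mass).
B: not dominated (best efficiency).
C: not dominated.
D: not dominated.
E: not dominated.
F: not dominated.
G: dominated by J (mass 811≤827, cost 91≤288, efficiency 76≥54, torque 30.2≥22.1).
H: dominated by J (mass 811≤1849, cost 91≤129, efficiency 76≥73, torque 30.2≥12.9).
I: dominated by J (mass 811≤1839, cost 91≤114, efficiency 76≥63, torque 30.2≥22.6).
J: not dominated (best cost).
K: not dominated.
L: not dominated.

A, B, C, D, E, F, J, K, L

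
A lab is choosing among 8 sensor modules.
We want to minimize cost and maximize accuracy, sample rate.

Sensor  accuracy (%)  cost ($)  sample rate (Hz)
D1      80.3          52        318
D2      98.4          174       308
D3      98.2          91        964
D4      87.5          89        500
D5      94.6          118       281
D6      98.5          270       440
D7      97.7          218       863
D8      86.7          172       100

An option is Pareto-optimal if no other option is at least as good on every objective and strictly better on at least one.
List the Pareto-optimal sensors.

D1: not dominated (best cost).
D2: not dominated.
D3: not dominated (best sample rate).
D4: not dominated.
D5: dominated by D3 (accuracy 98.2≥94.6, cost 91≤118, sample rate 964≥281).
D6: not dominated (best accuracy).
D7: dominated by D3 (accuracy 98.2≥97.7, cost 91≤218, sample rate 964≥863).
D8: dominated by D3 (accuracy 98.2≥86.7, cost 91≤172, sample rate 964≥100).

D1, D2, D3, D4, D6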